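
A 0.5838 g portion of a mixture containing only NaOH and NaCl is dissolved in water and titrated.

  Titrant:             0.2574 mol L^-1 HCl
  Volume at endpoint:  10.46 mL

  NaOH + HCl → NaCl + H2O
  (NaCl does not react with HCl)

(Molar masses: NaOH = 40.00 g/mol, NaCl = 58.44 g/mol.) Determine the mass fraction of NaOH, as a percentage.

n(HCl) = 0.01046 × 0.2574 = 2.692 × 10^-3 mol
Let x = n(NaOH), y = n(NaCl).
Titrant: 1x = 2.692 × 10^-3;  mass: 40.00x + 58.44y = 0.5838
Solving, x = 2.692 × 10^-3 mol, y = 8.147 × 10^-3 mol
mass of NaOH = 2.692 × 10^-3 × 40.00 = 0.1077 g
% NaOH = 0.1077 / 0.5838 × 100 = 18.45 %

18.45 %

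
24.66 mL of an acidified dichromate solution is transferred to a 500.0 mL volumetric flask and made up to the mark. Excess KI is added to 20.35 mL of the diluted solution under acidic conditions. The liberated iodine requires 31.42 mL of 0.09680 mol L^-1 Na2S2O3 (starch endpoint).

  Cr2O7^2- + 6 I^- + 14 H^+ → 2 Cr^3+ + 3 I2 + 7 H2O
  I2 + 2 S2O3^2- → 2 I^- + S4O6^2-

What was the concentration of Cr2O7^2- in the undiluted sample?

n(S2O3^2-) = 0.03142 × 0.09680 = 3.041 × 10^-3 mol
n(I2) = n(S2O3^2-)/2 = 1.521 × 10^-3 mol
From the 1:3 ratio, n(Cr2O7^2-) in the aliquot = 1/3 × 1.521 × 10^-3 = 5.069 × 10^-4 mol
[Cr2O7^2-]_dilute = 5.069 × 10^-4 / 0.02035 = 0.02491 mol/L
[Cr2O7^2-]_original = 0.02491 × 500.0/24.66 = 0.5051 mol/L

0.5051 mol/L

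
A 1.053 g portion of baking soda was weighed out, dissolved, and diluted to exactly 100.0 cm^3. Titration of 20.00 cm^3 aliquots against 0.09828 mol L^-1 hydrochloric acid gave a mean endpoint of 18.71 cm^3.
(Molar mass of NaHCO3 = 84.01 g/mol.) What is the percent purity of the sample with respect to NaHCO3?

73.35 %

NaHCO3 + HCl → NaCl + H2O + CO2
n(HCl) per titration = 0.01871 × 0.09828 = 1.839 × 10^-3 mol
n(NaHCO3) in each aliquot = 1.839 × 10^-3 mol (1:1 ratio)
n(NaHCO3) in the whole flask = 1.839 × 10^-3 × 100.0/20.00 = 9.194 × 10^-3 mol
mass of NaHCO3 = 9.194 × 10^-3 × 84.01 = 0.7724 g
% NaHCO3 = 0.7724 / 1.053 × 100 = 73.35 %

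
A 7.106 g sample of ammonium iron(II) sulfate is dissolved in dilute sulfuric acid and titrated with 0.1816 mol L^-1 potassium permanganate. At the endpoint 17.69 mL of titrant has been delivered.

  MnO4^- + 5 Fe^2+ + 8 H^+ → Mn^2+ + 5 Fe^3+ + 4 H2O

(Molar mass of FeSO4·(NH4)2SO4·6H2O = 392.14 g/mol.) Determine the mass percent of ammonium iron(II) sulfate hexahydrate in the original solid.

n(KMnO4) = 0.01769 L × 0.1816 mol/L = 3.213 × 10^-3 mol
From the 5:1 ratio, n(FeSO4·(NH4)2SO4·6H2O) = 5/1 × 3.213 × 10^-3 = 0.01606 mol
mass of FeSO4·(NH4)2SO4·6H2O = 0.01606 × 392.14 g/mol = 6.299 g
% FeSO4·(NH4)2SO4·6H2O = 6.299 / 7.106 × 100 = 88.64 %

88.64 %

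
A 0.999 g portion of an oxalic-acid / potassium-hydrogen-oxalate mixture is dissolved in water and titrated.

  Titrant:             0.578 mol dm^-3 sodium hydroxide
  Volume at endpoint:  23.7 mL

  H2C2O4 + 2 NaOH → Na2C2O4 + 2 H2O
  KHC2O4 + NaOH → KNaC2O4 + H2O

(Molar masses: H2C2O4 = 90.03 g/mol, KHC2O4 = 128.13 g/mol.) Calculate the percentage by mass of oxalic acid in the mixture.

n(NaOH) = 0.0237 × 0.578 = 0.0137 mol
Let x = n(H2C2O4), y = n(KHC2O4).
Titrant: 2x + 1y = 0.0137;  mass: 90.03x + 128.13y = 0.999
Solving, x = 4.55 × 10^-3 mol, y = 4.60 × 10^-3 mol
mass of H2C2O4 = 4.55 × 10^-3 × 90.03 = 0.410 g
% H2C2O4 = 0.410 / 0.999 × 100 = 41.0 %

41.0 %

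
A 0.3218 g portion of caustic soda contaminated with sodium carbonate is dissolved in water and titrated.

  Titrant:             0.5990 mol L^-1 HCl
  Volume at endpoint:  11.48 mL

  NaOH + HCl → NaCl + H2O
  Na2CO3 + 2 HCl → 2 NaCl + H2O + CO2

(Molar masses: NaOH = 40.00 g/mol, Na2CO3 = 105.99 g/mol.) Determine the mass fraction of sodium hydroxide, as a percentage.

40.77 %

n(HCl) = 0.01148 × 0.5990 = 6.877 × 10^-3 mol
Let x = n(NaOH), y = n(Na2CO3).
Titrant: 1x + 2y = 6.877 × 10^-3;  mass: 40.00x + 105.99y = 0.3218
Solving, x = 3.280 × 10^-3 mol, y = 1.798 × 10^-3 mol
mass of NaOH = 3.280 × 10^-3 × 40.00 = 0.1312 g
% NaOH = 0.1312 / 0.3218 × 100 = 40.77 %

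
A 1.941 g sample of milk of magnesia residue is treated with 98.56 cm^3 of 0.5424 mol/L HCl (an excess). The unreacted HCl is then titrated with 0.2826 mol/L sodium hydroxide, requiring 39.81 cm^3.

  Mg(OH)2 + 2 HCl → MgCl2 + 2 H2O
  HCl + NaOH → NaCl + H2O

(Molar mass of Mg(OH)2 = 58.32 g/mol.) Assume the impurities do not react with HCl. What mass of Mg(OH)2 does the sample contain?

1.231 g

n(HCl) added = 0.09856 × 0.5424 = 0.05346 mol
n(NaOH) used in back-titration = 0.03981 × 0.2826 = 0.01125 mol
n(HCl) left over = 0.01125 mol (1:1 ratio)
n(HCl) consumed by analyte = 0.05346 − 0.01125 = 0.04221 mol
From the 1:2 ratio, n(Mg(OH)2) = 1/2 × 0.04221 = 0.02110 mol
mass of Mg(OH)2 = 0.02110 × 58.32 = 1.231 g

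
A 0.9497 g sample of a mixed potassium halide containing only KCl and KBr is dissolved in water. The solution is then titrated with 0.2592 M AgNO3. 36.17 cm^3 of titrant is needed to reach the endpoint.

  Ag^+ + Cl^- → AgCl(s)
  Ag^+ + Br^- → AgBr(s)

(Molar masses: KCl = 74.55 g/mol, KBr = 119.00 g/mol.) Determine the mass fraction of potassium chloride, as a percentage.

29.31 %

n(AgNO3) = 0.03617 × 0.2592 = 9.375 × 10^-3 mol
Let x = n(KCl), y = n(KBr).
Titrant: 1x + 1y = 9.375 × 10^-3;  mass: 74.55x + 119.00y = 0.9497
Solving, x = 3.734 × 10^-3 mol, y = 5.642 × 10^-3 mol
mass of KCl = 3.734 × 10^-3 × 74.55 = 0.2783 g
% KCl = 0.2783 / 0.9497 × 100 = 29.31 %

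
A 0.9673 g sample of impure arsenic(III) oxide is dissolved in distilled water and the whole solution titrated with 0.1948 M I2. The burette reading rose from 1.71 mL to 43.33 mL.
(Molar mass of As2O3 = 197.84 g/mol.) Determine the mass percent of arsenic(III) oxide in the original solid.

As2O3 + 2 I2 + 2 H2O → As2O5 + 4 HI
n(I2) = 0.04162 L × 0.1948 mol/L = 8.108 × 10^-3 mol
From the 1:2 ratio, n(As2O3) = 1/2 × 8.108 × 10^-3 = 4.054 × 10^-3 mol
mass of As2O3 = 4.054 × 10^-3 × 197.84 g/mol = 0.8020 g
% As2O3 = 0.8020 / 0.9673 × 100 = 82.91 %

82.91 %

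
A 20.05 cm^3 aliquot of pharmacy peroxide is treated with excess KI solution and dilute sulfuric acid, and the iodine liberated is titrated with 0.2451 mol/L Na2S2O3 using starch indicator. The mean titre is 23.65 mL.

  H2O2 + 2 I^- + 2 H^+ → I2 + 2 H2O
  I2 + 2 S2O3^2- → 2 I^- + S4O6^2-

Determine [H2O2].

n(S2O3^2-) = 0.02365 × 0.2451 = 5.797 × 10^-3 mol
n(I2) = n(S2O3^2-)/2 = 2.898 × 10^-3 mol
n(H2O2) in the aliquot = 2.898 × 10^-3 mol (1:1 ratio)
[H2O2] = 2.898 × 10^-3 / 0.02005 = 0.1446 mol/L

0.1446 mol/L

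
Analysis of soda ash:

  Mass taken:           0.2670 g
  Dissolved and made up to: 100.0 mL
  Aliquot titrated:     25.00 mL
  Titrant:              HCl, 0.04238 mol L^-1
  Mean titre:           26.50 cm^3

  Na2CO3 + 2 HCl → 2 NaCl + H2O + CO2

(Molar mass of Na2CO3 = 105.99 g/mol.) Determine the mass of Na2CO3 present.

n(HCl) per titration = 0.02650 × 0.04238 = 1.123 × 10^-3 mol
From the 1:2 ratio, n(Na2CO3) in each aliquot = 1/2 × 1.123 × 10^-3 = 5.615 × 10^-4 mol
n(Na2CO3) in the whole flask = 5.615 × 10^-4 × 100.0/25.00 = 2.246 × 10^-3 mol
mass of Na2CO3 = 2.246 × 10^-3 × 105.99 = 0.2381 g

0.2381 g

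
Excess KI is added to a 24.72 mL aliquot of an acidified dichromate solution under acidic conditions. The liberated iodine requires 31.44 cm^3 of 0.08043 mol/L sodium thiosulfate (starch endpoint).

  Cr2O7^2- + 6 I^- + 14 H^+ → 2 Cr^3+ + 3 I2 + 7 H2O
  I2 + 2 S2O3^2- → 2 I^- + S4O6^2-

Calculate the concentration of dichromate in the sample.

n(S2O3^2-) = 0.03144 × 0.08043 = 2.529 × 10^-3 mol
n(I2) = n(S2O3^2-)/2 = 1.264 × 10^-3 mol
From the 1:3 ratio, n(Cr2O7^2-) in the aliquot = 1/3 × 1.264 × 10^-3 = 4.215 × 10^-4 mol
[Cr2O7^2-] = 4.215 × 10^-4 / 0.02472 = 0.01705 mol/L

0.01705 mol/L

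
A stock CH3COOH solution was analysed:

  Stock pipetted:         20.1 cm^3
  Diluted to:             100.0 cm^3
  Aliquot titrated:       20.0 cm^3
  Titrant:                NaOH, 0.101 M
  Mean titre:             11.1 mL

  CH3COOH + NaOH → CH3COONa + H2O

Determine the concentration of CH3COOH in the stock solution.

0.279 M

n(NaOH) = 0.0111 × 0.101 = 1.12 × 10^-3 mol
n(CH3COOH) in the aliquot = 1.12 × 10^-3 mol (1:1 ratio)
[CH3COOH]_dilute = 1.12 × 10^-3 / 0.0200 = 0.0561 mol/L
Dilution factor = 100.0 / 20.1 = 4.975
[CH3COOH]_stock = 0.0561 × 4.975 = 0.279 mol/L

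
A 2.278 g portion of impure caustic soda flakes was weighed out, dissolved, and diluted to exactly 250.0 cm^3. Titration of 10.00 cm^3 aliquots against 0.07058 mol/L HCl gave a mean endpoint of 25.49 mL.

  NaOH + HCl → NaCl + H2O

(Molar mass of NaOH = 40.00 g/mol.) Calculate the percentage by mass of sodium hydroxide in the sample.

78.98 %

n(HCl) per titration = 0.02549 × 0.07058 = 1.799 × 10^-3 mol
n(NaOH) in each aliquot = 1.799 × 10^-3 mol (1:1 ratio)
n(NaOH) in the whole flask = 1.799 × 10^-3 × 250.0/10.00 = 0.04498 mol
mass of NaOH = 0.04498 × 40.00 = 1.799 g
% NaOH = 1.799 / 2.278 × 100 = 78.98 %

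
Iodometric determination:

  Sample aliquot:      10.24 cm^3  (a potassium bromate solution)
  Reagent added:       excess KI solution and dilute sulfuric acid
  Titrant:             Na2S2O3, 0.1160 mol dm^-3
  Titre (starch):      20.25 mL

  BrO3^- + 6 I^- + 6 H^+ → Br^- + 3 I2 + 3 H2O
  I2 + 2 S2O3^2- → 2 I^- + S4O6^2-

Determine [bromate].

0.03823 mol/L

n(S2O3^2-) = 0.02025 × 0.1160 = 2.349 × 10^-3 mol
n(I2) = n(S2O3^2-)/2 = 1.175 × 10^-3 mol
From the 1:3 ratio, n(BrO3^-) in the aliquot = 1/3 × 1.175 × 10^-3 = 3.915 × 10^-4 mol
[BrO3^-] = 3.915 × 10^-4 / 0.01024 = 0.03823 mol/L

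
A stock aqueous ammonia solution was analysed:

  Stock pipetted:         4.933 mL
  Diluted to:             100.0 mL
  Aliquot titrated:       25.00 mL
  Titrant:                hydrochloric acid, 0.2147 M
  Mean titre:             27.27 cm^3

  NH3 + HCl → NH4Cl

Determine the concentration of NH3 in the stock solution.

n(HCl) = 0.02727 × 0.2147 = 5.855 × 10^-3 mol
n(NH3) in the aliquot = 5.855 × 10^-3 mol (1:1 ratio)
[NH3]_dilute = 5.855 × 10^-3 / 0.02500 = 0.2342 mol/L
Dilution factor = 100.0 / 4.933 = 20.27
[NH3]_stock = 0.2342 × 20.27 = 4.748 mol/L

4.748 M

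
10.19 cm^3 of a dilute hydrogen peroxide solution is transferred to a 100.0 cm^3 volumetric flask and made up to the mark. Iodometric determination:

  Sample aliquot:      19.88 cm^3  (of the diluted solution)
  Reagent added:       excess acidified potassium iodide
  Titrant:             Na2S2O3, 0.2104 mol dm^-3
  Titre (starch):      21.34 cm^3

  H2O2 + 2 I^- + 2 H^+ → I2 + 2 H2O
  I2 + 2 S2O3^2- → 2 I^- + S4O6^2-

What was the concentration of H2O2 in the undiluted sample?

n(S2O3^2-) = 0.02134 × 0.2104 = 4.490 × 10^-3 mol
n(I2) = n(S2O3^2-)/2 = 2.245 × 10^-3 mol
n(H2O2) in the aliquot = 2.245 × 10^-3 mol (1:1 ratio)
[H2O2]_dilute = 2.245 × 10^-3 / 0.01988 = 0.1129 mol/L
[H2O2]_original = 0.1129 × 100.0/10.19 = 1.108 mol/L

1.108 mol/L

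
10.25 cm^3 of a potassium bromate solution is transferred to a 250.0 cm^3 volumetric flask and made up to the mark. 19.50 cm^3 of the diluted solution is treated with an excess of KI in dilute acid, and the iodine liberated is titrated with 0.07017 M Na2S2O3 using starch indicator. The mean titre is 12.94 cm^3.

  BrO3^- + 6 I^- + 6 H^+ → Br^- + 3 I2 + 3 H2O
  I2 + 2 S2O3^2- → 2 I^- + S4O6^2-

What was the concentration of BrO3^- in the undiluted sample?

0.1893 M

n(S2O3^2-) = 0.01294 × 0.07017 = 9.080 × 10^-4 mol
n(I2) = n(S2O3^2-)/2 = 4.540 × 10^-4 mol
From the 1:3 ratio, n(BrO3^-) in the aliquot = 1/3 × 4.540 × 10^-4 = 1.513 × 10^-4 mol
[BrO3^-]_dilute = 1.513 × 10^-4 / 0.01950 = 0.007761 mol/L
[BrO3^-]_original = 0.007761 × 250.0/10.25 = 0.1893 mol/L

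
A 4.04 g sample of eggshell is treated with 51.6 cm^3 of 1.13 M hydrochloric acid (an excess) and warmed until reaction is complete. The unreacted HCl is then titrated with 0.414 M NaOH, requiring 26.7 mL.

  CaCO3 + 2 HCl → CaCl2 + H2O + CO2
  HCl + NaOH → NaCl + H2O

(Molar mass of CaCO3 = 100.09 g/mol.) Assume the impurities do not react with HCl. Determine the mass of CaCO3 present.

n(HCl) added = 0.0516 × 1.13 = 0.0583 mol
n(NaOH) used in back-titration = 0.0267 × 0.414 = 0.0111 mol
n(HCl) left over = 0.0111 mol (1:1 ratio)
n(HCl) consumed by analyte = 0.0583 − 0.0111 = 0.0473 mol
From the 1:2 ratio, n(CaCO3) = 1/2 × 0.0473 = 0.0236 mol
mass of CaCO3 = 0.0236 × 100.09 = 2.36 g

2.36 g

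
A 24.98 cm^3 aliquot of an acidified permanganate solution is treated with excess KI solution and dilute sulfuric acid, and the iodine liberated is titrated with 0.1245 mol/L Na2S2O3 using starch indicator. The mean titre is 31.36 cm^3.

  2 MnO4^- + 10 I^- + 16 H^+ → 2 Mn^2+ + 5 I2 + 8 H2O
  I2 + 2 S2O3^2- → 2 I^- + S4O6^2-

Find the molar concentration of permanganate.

0.03126 mol/L

n(S2O3^2-) = 0.03136 × 0.1245 = 3.904 × 10^-3 mol
n(I2) = n(S2O3^2-)/2 = 1.952 × 10^-3 mol
From the 2:5 ratio, n(MnO4^-) in the aliquot = 2/5 × 1.952 × 10^-3 = 7.809 × 10^-4 mol
[MnO4^-] = 7.809 × 10^-4 / 0.02498 = 0.03126 mol/L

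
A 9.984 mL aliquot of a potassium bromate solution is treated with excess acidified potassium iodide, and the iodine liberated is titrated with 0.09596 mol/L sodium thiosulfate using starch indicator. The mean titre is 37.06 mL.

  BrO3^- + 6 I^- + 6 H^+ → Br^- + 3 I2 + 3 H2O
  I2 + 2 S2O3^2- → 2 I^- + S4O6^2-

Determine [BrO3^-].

0.05937 mol/L

n(S2O3^2-) = 0.03706 × 0.09596 = 3.556 × 10^-3 mol
n(I2) = n(S2O3^2-)/2 = 1.778 × 10^-3 mol
From the 1:3 ratio, n(BrO3^-) in the aliquot = 1/3 × 1.778 × 10^-3 = 5.927 × 10^-4 mol
[BrO3^-] = 5.927 × 10^-4 / 0.009984 = 0.05937 mol/L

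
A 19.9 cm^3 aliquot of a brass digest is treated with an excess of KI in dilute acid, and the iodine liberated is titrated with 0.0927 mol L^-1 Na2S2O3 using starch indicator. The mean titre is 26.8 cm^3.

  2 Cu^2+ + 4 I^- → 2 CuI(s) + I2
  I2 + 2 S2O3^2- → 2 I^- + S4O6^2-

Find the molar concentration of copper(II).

0.125 mol/L

n(S2O3^2-) = 0.0268 × 0.0927 = 2.48 × 10^-3 mol
n(I2) = n(S2O3^2-)/2 = 1.24 × 10^-3 mol
From the 2:1 ratio, n(Cu2+) in the aliquot = 2/1 × 1.24 × 10^-3 = 2.48 × 10^-3 mol
[Cu2+] = 2.48 × 10^-3 / 0.0199 = 0.125 mol/L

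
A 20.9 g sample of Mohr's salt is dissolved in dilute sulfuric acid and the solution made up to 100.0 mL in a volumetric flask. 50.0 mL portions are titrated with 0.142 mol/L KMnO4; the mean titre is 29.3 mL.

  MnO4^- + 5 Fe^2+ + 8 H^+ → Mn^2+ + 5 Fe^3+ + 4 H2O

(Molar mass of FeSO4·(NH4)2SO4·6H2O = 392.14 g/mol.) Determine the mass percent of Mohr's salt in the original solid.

n(KMnO4) per titration = 0.0293 × 0.142 = 4.16 × 10^-3 mol
From the 5:1 ratio, n(FeSO4·(NH4)2SO4·6H2O) in each aliquot = 5/1 × 4.16 × 10^-3 = 0.0208 mol
n(FeSO4·(NH4)2SO4·6H2O) in the whole flask = 0.0208 × 100.0/50.0 = 0.0416 mol
mass of FeSO4·(NH4)2SO4·6H2O = 0.0416 × 392.14 = 16.3 g
% FeSO4·(NH4)2SO4·6H2O = 16.3 / 20.9 × 100 = 78.1 %

78.1 %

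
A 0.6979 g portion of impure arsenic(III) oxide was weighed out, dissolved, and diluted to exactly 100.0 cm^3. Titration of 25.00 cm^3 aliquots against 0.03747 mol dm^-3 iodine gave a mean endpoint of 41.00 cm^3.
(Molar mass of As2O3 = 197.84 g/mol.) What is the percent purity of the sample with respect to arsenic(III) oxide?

As2O3 + 2 I2 + 2 H2O → As2O5 + 4 HI
n(I2) per titration = 0.04100 × 0.03747 = 1.536 × 10^-3 mol
From the 1:2 ratio, n(As2O3) in each aliquot = 1/2 × 1.536 × 10^-3 = 7.681 × 10^-4 mol
n(As2O3) in the whole flask = 7.681 × 10^-4 × 100.0/25.00 = 3.073 × 10^-3 mol
mass of As2O3 = 3.073 × 10^-3 × 197.84 = 0.6079 g
% As2O3 = 0.6079 / 0.6979 × 100 = 87.10 %

87.10 %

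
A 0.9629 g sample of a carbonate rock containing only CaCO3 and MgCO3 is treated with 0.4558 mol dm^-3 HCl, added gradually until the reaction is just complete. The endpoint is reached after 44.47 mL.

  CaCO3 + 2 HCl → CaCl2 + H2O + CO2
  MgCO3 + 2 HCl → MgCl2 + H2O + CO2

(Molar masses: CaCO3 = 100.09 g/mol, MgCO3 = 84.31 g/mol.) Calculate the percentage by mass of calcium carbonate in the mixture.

n(HCl) = 0.04447 × 0.4558 = 0.02027 mol
Let x = n(CaCO3), y = n(MgCO3).
Titrant: 2x + 2y = 0.02027;  mass: 100.09x + 84.31y = 0.9629
Solving, x = 6.872 × 10^-3 mol, y = 3.263 × 10^-3 mol
mass of CaCO3 = 6.872 × 10^-3 × 100.09 = 0.6878 g
% CaCO3 = 0.6878 / 0.9629 × 100 = 71.43 %

71.43 %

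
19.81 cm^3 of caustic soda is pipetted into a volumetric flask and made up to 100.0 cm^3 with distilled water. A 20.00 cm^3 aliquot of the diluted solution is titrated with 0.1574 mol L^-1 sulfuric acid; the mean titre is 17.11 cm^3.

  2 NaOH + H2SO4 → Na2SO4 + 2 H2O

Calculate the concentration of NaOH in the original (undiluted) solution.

1.359 mol/L

n(H2SO4) = 0.01711 × 0.1574 = 2.693 × 10^-3 mol
From the 2:1 ratio, n(NaOH) in the aliquot = 2/1 × 2.693 × 10^-3 = 5.386 × 10^-3 mol
[NaOH]_dilute = 5.386 × 10^-3 / 0.02000 = 0.2693 mol/L
Dilution factor = 100.0 / 19.81 = 5.048
[NaOH]_stock = 0.2693 × 5.048 = 1.359 mol/L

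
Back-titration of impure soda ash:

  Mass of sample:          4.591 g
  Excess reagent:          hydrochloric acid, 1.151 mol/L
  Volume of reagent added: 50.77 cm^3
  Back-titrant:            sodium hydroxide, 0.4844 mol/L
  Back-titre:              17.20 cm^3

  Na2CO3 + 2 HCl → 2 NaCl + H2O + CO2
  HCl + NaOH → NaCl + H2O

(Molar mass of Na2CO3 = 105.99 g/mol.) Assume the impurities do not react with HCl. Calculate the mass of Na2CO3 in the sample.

n(HCl) added = 0.05077 × 1.151 = 0.05844 mol
n(NaOH) used in back-titration = 0.01720 × 0.4844 = 8.332 × 10^-3 mol
n(HCl) left over = 8.332 × 10^-3 mol (1:1 ratio)
n(HCl) consumed by analyte = 0.05844 − 8.332 × 10^-3 = 0.05010 mol
From the 1:2 ratio, n(Na2CO3) = 1/2 × 0.05010 = 0.02505 mol
mass of Na2CO3 = 0.02505 × 105.99 = 2.655 g

2.655 g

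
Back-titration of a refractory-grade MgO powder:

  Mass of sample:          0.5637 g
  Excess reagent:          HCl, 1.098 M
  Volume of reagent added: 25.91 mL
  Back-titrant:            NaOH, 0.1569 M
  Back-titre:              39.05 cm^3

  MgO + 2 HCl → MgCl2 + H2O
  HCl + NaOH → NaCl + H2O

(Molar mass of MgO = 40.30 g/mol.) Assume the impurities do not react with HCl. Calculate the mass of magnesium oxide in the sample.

0.4498 g

n(HCl) added = 0.02591 × 1.098 = 0.02845 mol
n(NaOH) used in back-titration = 0.03905 × 0.1569 = 6.127 × 10^-3 mol
n(HCl) left over = 6.127 × 10^-3 mol (1:1 ratio)
n(HCl) consumed by analyte = 0.02845 − 6.127 × 10^-3 = 0.02232 mol
From the 1:2 ratio, n(MgO) = 1/2 × 0.02232 = 0.01116 mol
mass of MgO = 0.01116 × 40.30 = 0.4498 g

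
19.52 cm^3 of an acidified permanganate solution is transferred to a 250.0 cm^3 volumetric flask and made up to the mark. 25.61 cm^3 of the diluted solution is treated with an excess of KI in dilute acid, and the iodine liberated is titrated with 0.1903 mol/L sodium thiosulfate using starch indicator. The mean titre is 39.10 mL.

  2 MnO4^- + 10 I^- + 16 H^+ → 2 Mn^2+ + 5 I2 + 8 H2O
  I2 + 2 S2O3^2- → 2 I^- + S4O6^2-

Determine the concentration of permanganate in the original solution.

n(S2O3^2-) = 0.03910 × 0.1903 = 7.441 × 10^-3 mol
n(I2) = n(S2O3^2-)/2 = 3.720 × 10^-3 mol
From the 2:5 ratio, n(MnO4^-) in the aliquot = 2/5 × 3.720 × 10^-3 = 1.488 × 10^-3 mol
[MnO4^-]_dilute = 1.488 × 10^-3 / 0.02561 = 0.05811 mol/L
[MnO4^-]_original = 0.05811 × 250.0/19.52 = 0.7442 mol/L

0.7442 mol/L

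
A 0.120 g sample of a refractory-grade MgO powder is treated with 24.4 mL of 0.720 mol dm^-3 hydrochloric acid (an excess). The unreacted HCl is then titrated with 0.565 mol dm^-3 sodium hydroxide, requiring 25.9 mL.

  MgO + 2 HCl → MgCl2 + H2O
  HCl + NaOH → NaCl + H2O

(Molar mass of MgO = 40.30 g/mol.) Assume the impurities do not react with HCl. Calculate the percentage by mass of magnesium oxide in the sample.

n(HCl) added = 0.0244 × 0.720 = 0.0176 mol
n(NaOH) used in back-titration = 0.0259 × 0.565 = 0.0146 mol
n(HCl) left over = 0.0146 mol (1:1 ratio)
n(HCl) consumed by analyte = 0.0176 − 0.0146 = 2.93 × 10^-3 mol
From the 1:2 ratio, n(MgO) = 1/2 × 2.93 × 10^-3 = 1.47 × 10^-3 mol
mass of MgO = 1.47 × 10^-3 × 40.30 = 0.0591 g
% MgO = 0.0591 / 0.120 × 100 = 49.3 %

49.3 %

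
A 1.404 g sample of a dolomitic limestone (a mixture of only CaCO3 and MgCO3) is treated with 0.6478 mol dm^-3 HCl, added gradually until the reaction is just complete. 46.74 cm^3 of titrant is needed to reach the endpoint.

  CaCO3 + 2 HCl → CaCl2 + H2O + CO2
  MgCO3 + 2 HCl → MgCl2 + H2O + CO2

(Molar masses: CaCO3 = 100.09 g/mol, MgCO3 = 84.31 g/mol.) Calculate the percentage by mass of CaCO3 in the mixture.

57.66 %

n(HCl) = 0.04674 × 0.6478 = 0.03028 mol
Let x = n(CaCO3), y = n(MgCO3).
Titrant: 2x + 2y = 0.03028;  mass: 100.09x + 84.31y = 1.404
Solving, x = 8.088 × 10^-3 mol, y = 7.051 × 10^-3 mol
mass of CaCO3 = 8.088 × 10^-3 × 100.09 = 0.8095 g
% CaCO3 = 0.8095 / 1.404 × 100 = 57.66 %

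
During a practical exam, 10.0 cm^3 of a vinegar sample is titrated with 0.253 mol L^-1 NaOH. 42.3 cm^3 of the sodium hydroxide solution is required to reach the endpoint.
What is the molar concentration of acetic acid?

CH3COOH + NaOH → CH3COONa + H2O
n(NaOH) = 0.0423 L × 0.253 mol/L = 0.0107 mol
n(CH3COOH) = 0.0107 mol (1:1 mole ratio)
[CH3COOH] = 0.0107 mol / 0.0100 L = 1.07 mol/L

1.07 mol/L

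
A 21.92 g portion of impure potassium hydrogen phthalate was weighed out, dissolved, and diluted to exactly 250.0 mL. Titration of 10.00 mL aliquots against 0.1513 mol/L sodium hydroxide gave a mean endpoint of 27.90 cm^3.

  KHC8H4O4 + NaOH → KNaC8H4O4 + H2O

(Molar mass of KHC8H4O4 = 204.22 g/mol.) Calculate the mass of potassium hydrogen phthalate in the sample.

n(NaOH) per titration = 0.02790 × 0.1513 = 4.221 × 10^-3 mol
n(KHC8H4O4) in each aliquot = 4.221 × 10^-3 mol (1:1 ratio)
n(KHC8H4O4) in the whole flask = 4.221 × 10^-3 × 250.0/10.00 = 0.1055 mol
mass of KHC8H4O4 = 0.1055 × 204.22 = 21.55 g

21.55 g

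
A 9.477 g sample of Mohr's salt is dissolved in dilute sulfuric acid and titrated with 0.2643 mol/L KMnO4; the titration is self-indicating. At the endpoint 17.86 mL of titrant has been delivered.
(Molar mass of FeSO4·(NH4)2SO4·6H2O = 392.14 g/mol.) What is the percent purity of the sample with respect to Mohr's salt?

MnO4^- + 5 Fe^2+ + 8 H^+ → Mn^2+ + 5 Fe^3+ + 4 H2O
n(KMnO4) = 0.01786 L × 0.2643 mol/L = 4.720 × 10^-3 mol
From the 5:1 ratio, n(FeSO4·(NH4)2SO4·6H2O) = 5/1 × 4.720 × 10^-3 = 0.02360 mol
mass of FeSO4·(NH4)2SO4·6H2O = 0.02360 × 392.14 g/mol = 9.255 g
% FeSO4·(NH4)2SO4·6H2O = 9.255 / 9.477 × 100 = 97.66 %

97.66 %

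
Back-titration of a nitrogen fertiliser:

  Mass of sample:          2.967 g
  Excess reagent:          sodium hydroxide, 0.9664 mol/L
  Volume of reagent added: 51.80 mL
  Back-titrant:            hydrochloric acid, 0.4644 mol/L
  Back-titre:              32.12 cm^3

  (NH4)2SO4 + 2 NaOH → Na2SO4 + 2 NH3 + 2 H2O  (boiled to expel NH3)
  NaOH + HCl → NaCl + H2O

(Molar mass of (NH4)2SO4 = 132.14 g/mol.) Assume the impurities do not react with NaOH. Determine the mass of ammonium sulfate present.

n(NaOH) added = 0.05180 × 0.9664 = 0.05006 mol
n(HCl) used in back-titration = 0.03212 × 0.4644 = 0.01492 mol
n(NaOH) left over = 0.01492 mol (1:1 ratio)
n(NaOH) consumed by analyte = 0.05006 − 0.01492 = 0.03514 mol
From the 1:2 ratio, n((NH4)2SO4) = 1/2 × 0.03514 = 0.01757 mol
mass of (NH4)2SO4 = 0.01757 × 132.14 = 2.322 g

2.322 g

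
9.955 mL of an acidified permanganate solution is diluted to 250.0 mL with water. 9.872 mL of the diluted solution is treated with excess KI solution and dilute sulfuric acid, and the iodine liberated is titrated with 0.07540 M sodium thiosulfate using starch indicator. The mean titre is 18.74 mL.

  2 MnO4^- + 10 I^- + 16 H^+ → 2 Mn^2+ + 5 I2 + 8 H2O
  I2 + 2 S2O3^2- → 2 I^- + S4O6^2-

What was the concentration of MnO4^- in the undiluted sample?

0.7189 M

n(S2O3^2-) = 0.01874 × 0.07540 = 1.413 × 10^-3 mol
n(I2) = n(S2O3^2-)/2 = 7.065 × 10^-4 mol
From the 2:5 ratio, n(MnO4^-) in the aliquot = 2/5 × 7.065 × 10^-4 = 2.826 × 10^-4 mol
[MnO4^-]_dilute = 2.826 × 10^-4 / 0.009872 = 0.02863 mol/L
[MnO4^-]_original = 0.02863 × 250.0/9.955 = 0.7189 mol/L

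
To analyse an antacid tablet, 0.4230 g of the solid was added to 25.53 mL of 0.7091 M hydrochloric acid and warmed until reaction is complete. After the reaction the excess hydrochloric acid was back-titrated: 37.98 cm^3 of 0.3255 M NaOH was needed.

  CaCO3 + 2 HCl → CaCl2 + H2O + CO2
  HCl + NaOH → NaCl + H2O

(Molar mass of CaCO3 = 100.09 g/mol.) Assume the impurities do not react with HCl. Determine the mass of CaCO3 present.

n(HCl) added = 0.02553 × 0.7091 = 0.01810 mol
n(NaOH) used in back-titration = 0.03798 × 0.3255 = 0.01236 mol
n(HCl) left over = 0.01236 mol (1:1 ratio)
n(HCl) consumed by analyte = 0.01810 − 0.01236 = 5.741 × 10^-3 mol
From the 1:2 ratio, n(CaCO3) = 1/2 × 5.741 × 10^-3 = 2.870 × 10^-3 mol
mass of CaCO3 = 2.870 × 10^-3 × 100.09 = 0.2873 g

0.2873 g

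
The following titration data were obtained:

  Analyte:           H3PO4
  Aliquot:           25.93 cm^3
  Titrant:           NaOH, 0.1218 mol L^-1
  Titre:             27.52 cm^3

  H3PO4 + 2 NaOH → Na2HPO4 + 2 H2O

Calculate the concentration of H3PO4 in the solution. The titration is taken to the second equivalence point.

0.06463 mol/L

n(NaOH) = 0.02752 L × 0.1218 mol/L = 3.352 × 10^-3 mol
From the 1:2 mole ratio, n(H3PO4) = 1/2 × 3.352 × 10^-3 = 1.676 × 10^-3 mol
[H3PO4] = 1.676 × 10^-3 mol / 0.02593 L = 0.06463 mol/L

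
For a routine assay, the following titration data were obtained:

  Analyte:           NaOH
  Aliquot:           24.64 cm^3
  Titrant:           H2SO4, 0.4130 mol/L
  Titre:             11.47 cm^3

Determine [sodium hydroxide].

0.3845 mol/L

2 NaOH + H2SO4 → Na2SO4 + 2 H2O
n(H2SO4) = 0.01147 L × 0.4130 mol/L = 4.737 × 10^-3 mol
From the 2:1 mole ratio, n(NaOH) = 2/1 × 4.737 × 10^-3 = 9.474 × 10^-3 mol
[NaOH] = 9.474 × 10^-3 mol / 0.02464 L = 0.3845 mol/L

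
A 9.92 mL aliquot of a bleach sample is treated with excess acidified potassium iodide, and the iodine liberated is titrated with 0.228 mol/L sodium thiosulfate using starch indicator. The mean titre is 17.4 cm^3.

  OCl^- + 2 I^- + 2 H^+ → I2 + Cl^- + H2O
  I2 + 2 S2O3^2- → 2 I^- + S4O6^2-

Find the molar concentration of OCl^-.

0.200 mol/L

n(S2O3^2-) = 0.0174 × 0.228 = 3.97 × 10^-3 mol
n(I2) = n(S2O3^2-)/2 = 1.98 × 10^-3 mol
n(OCl^-) in the aliquot = 1.98 × 10^-3 mol (1:1 ratio)
[OCl^-] = 1.98 × 10^-3 / 0.00992 = 0.200 mol/L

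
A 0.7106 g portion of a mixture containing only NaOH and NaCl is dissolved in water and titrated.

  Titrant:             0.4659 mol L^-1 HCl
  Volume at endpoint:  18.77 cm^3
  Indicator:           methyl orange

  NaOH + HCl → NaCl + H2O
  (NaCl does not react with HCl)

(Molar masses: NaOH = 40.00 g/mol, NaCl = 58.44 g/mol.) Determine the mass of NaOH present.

0.3498 g

n(HCl) = 0.01877 × 0.4659 = 8.745 × 10^-3 mol
Let x = n(NaOH), y = n(NaCl).
Titrant: 1x = 8.745 × 10^-3;  mass: 40.00x + 58.44y = 0.7106
Solving, x = 8.745 × 10^-3 mol, y = 6.174 × 10^-3 mol
mass of NaOH = 8.745 × 10^-3 × 40.00 = 0.3498 g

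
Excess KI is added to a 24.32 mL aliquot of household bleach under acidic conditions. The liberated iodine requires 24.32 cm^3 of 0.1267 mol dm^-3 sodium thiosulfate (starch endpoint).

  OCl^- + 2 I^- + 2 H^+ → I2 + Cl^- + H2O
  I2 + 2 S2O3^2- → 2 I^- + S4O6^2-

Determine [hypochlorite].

0.06335 mol/L

n(S2O3^2-) = 0.02432 × 0.1267 = 3.081 × 10^-3 mol
n(I2) = n(S2O3^2-)/2 = 1.541 × 10^-3 mol
n(OCl^-) in the aliquot = 1.541 × 10^-3 mol (1:1 ratio)
[OCl^-] = 1.541 × 10^-3 / 0.02432 = 0.06335 mol/L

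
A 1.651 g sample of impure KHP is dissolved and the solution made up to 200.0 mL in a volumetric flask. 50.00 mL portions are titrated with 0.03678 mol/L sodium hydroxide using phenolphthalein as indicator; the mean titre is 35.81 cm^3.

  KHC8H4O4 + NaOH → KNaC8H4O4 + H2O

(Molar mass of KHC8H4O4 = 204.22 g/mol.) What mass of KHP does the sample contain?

n(NaOH) per titration = 0.03581 × 0.03678 = 1.317 × 10^-3 mol
n(KHC8H4O4) in each aliquot = 1.317 × 10^-3 mol (1:1 ratio)
n(KHC8H4O4) in the whole flask = 1.317 × 10^-3 × 200.0/50.00 = 5.268 × 10^-3 mol
mass of KHC8H4O4 = 5.268 × 10^-3 × 204.22 = 1.076 g

1.076 g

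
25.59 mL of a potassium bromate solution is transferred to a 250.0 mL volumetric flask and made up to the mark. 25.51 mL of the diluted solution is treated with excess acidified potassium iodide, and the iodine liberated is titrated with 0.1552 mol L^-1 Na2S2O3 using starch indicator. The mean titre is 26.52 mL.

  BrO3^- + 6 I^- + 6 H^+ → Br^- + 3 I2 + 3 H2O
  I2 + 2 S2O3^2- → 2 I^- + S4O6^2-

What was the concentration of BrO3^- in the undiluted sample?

0.2627 mol/L

n(S2O3^2-) = 0.02652 × 0.1552 = 4.116 × 10^-3 mol
n(I2) = n(S2O3^2-)/2 = 2.058 × 10^-3 mol
From the 1:3 ratio, n(BrO3^-) in the aliquot = 1/3 × 2.058 × 10^-3 = 6.860 × 10^-4 mol
[BrO3^-]_dilute = 6.860 × 10^-4 / 0.02551 = 0.02689 mol/L
[BrO3^-]_original = 0.02689 × 250.0/25.59 = 0.2627 mol/L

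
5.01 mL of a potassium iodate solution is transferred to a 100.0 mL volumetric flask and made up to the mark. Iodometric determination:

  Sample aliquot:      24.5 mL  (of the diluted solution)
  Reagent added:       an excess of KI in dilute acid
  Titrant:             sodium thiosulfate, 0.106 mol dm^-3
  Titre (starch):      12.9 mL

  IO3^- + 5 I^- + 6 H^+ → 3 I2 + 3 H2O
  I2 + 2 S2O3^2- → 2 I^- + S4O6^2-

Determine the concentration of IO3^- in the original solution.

0.186 mol/L

n(S2O3^2-) = 0.0129 × 0.106 = 1.37 × 10^-3 mol
n(I2) = n(S2O3^2-)/2 = 6.84 × 10^-4 mol
From the 1:3 ratio, n(IO3^-) in the aliquot = 1/3 × 6.84 × 10^-4 = 2.28 × 10^-4 mol
[IO3^-]_dilute = 2.28 × 10^-4 / 0.0245 = 0.00930 mol/L
[IO3^-]_original = 0.00930 × 100.0/5.01 = 0.186 mol/L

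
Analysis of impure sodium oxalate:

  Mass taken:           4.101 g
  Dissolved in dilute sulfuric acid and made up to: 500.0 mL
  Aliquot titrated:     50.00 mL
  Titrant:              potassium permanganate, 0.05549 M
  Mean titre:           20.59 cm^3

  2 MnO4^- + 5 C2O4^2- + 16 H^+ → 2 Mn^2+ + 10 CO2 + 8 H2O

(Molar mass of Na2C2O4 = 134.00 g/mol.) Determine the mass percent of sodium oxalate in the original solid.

n(KMnO4) per titration = 0.02059 × 0.05549 = 1.143 × 10^-3 mol
From the 5:2 ratio, n(Na2C2O4) in each aliquot = 5/2 × 1.143 × 10^-3 = 2.856 × 10^-3 mol
n(Na2C2O4) in the whole flask = 2.856 × 10^-3 × 500.0/50.00 = 0.02856 mol
mass of Na2C2O4 = 0.02856 × 134.00 = 3.828 g
% Na2C2O4 = 3.828 / 4.101 × 100 = 93.33 %

93.33 %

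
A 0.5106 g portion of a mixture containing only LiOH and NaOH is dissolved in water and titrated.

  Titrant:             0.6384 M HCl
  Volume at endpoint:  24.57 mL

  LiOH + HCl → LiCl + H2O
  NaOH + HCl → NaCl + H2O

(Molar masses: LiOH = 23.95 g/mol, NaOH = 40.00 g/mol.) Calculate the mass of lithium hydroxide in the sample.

n(HCl) = 0.02457 × 0.6384 = 0.01569 mol
Let x = n(LiOH), y = n(NaOH).
Titrant: 1x + 1y = 0.01569;  mass: 23.95x + 40.00y = 0.5106
Solving, x = 7.278 × 10^-3 mol, y = 8.407 × 10^-3 mol
mass of LiOH = 7.278 × 10^-3 × 23.95 = 0.1743 g

0.1743 g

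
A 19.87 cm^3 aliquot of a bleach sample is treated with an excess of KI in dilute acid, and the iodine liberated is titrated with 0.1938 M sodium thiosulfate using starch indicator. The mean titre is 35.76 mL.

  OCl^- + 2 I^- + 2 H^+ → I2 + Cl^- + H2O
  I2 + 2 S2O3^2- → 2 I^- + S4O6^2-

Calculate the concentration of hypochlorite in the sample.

0.1744 M

n(S2O3^2-) = 0.03576 × 0.1938 = 6.930 × 10^-3 mol
n(I2) = n(S2O3^2-)/2 = 3.465 × 10^-3 mol
n(OCl^-) in the aliquot = 3.465 × 10^-3 mol (1:1 ratio)
[OCl^-] = 3.465 × 10^-3 / 0.01987 = 0.1744 mol/L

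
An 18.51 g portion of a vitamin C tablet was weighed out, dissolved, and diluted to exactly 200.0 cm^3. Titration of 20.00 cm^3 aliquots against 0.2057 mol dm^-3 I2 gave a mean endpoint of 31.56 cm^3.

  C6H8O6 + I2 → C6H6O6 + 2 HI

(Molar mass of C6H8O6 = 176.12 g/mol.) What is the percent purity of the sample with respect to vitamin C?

61.77 %

n(I2) per titration = 0.03156 × 0.2057 = 6.492 × 10^-3 mol
n(C6H8O6) in each aliquot = 6.492 × 10^-3 mol (1:1 ratio)
n(C6H8O6) in the whole flask = 6.492 × 10^-3 × 200.0/20.00 = 0.06492 mol
mass of C6H8O6 = 0.06492 × 176.12 = 11.43 g
% C6H8O6 = 11.43 / 18.51 × 100 = 61.77 %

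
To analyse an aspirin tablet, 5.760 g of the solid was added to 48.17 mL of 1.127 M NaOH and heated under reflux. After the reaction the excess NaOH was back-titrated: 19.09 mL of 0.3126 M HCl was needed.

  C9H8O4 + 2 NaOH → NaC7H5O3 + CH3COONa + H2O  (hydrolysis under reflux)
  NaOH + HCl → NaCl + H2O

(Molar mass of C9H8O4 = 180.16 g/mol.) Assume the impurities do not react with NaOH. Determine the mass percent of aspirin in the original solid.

75.57 %

n(NaOH) added = 0.04817 × 1.127 = 0.05429 mol
n(HCl) used in back-titration = 0.01909 × 0.3126 = 5.968 × 10^-3 mol
n(NaOH) left over = 5.968 × 10^-3 mol (1:1 ratio)
n(NaOH) consumed by analyte = 0.05429 − 5.968 × 10^-3 = 0.04832 mol
From the 1:2 ratio, n(C9H8O4) = 1/2 × 0.04832 = 0.02416 mol
mass of C9H8O4 = 0.02416 × 180.16 = 4.353 g
% C9H8O4 = 4.353 / 5.760 × 100 = 75.57 %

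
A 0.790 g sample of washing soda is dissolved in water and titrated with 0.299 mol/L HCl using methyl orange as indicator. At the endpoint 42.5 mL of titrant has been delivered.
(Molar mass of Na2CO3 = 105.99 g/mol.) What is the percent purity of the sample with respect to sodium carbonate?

Na2CO3 + 2 HCl → 2 NaCl + H2O + CO2
n(HCl) = 0.0425 L × 0.299 mol/L = 0.0127 mol
From the 1:2 ratio, n(Na2CO3) = 1/2 × 0.0127 = 6.35 × 10^-3 mol
mass of Na2CO3 = 6.35 × 10^-3 × 105.99 g/mol = 0.673 g
% Na2CO3 = 0.673 / 0.790 × 100 = 85.2 %

85.2 %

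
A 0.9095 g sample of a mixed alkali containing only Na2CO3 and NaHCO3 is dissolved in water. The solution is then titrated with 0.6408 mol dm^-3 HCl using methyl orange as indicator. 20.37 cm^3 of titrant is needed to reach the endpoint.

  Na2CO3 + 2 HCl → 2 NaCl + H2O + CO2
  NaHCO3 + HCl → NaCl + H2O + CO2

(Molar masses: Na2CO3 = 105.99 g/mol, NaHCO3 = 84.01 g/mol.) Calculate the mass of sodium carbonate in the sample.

0.3197 g

n(HCl) = 0.02037 × 0.6408 = 0.01305 mol
Let x = n(Na2CO3), y = n(NaHCO3).
Titrant: 2x + 1y = 0.01305;  mass: 105.99x + 84.01y = 0.9095
Solving, x = 3.016 × 10^-3 mol, y = 7.021 × 10^-3 mol
mass of Na2CO3 = 3.016 × 10^-3 × 105.99 = 0.3197 g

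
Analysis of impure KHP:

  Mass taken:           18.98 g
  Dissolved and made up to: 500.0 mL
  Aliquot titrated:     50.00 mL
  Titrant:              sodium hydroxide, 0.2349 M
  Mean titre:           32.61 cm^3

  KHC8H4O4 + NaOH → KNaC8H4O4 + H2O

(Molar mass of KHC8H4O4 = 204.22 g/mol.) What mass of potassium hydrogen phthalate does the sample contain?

15.64 g

n(NaOH) per titration = 0.03261 × 0.2349 = 7.660 × 10^-3 mol
n(KHC8H4O4) in each aliquot = 7.660 × 10^-3 mol (1:1 ratio)
n(KHC8H4O4) in the whole flask = 7.660 × 10^-3 × 500.0/50.00 = 0.07660 mol
mass of KHC8H4O4 = 0.07660 × 204.22 = 15.64 g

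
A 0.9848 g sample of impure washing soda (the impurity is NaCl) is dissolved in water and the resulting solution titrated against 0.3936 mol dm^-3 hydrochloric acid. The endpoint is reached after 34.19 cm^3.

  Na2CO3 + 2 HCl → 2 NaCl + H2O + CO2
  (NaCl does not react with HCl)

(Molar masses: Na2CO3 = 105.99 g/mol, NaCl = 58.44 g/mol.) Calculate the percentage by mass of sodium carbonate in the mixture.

n(HCl) = 0.03419 × 0.3936 = 0.01346 mol
Let x = n(Na2CO3), y = n(NaCl).
Titrant: 2x = 0.01346;  mass: 105.99x + 58.44y = 0.9848
Solving, x = 6.729 × 10^-3 mol, y = 4.648 × 10^-3 mol
mass of Na2CO3 = 6.729 × 10^-3 × 105.99 = 0.7132 g
% Na2CO3 = 0.7132 / 0.9848 × 100 = 72.42 %

72.42 %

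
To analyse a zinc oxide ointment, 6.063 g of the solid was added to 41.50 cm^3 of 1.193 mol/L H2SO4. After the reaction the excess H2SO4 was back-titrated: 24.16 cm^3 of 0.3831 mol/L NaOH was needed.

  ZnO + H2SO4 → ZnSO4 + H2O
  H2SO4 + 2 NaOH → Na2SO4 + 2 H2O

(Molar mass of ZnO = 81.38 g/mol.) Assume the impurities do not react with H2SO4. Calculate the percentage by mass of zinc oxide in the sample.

60.24 %

n(H2SO4) added = 0.04150 × 1.193 = 0.04951 mol
n(NaOH) used in back-titration = 0.02416 × 0.3831 = 9.256 × 10^-3 mol
From the 1:2 ratio, n(H2SO4) left over = 1/2 × 9.256 × 10^-3 = 4.628 × 10^-3 mol
n(H2SO4) consumed by analyte = 0.04951 − 4.628 × 10^-3 = 0.04488 mol
n(ZnO) = 0.04488 mol (1:1 ratio)
mass of ZnO = 0.04488 × 81.38 = 3.652 g
% ZnO = 3.652 / 6.063 × 100 = 60.24 %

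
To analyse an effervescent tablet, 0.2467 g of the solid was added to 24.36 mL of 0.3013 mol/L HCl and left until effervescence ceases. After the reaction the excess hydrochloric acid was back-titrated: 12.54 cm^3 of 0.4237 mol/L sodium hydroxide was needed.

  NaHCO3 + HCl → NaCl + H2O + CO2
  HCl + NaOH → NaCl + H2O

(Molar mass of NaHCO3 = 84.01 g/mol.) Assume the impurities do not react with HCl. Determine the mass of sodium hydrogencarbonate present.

n(HCl) added = 0.02436 × 0.3013 = 7.340 × 10^-3 mol
n(NaOH) used in back-titration = 0.01254 × 0.4237 = 5.313 × 10^-3 mol
n(HCl) left over = 5.313 × 10^-3 mol (1:1 ratio)
n(HCl) consumed by analyte = 7.340 × 10^-3 − 5.313 × 10^-3 = 2.026 × 10^-3 mol
n(NaHCO3) = 2.026 × 10^-3 mol (1:1 ratio)
mass of NaHCO3 = 2.026 × 10^-3 × 84.01 = 0.1702 g

0.1702 g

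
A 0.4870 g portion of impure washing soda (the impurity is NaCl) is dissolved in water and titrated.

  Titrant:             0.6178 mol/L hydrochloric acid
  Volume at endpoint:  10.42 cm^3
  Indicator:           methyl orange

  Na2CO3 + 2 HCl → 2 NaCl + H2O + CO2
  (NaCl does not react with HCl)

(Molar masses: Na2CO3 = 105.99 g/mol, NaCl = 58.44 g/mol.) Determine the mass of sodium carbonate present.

0.3412 g

n(HCl) = 0.01042 × 0.6178 = 6.437 × 10^-3 mol
Let x = n(Na2CO3), y = n(NaCl).
Titrant: 2x = 6.437 × 10^-3;  mass: 105.99x + 58.44y = 0.4870
Solving, x = 3.219 × 10^-3 mol, y = 2.496 × 10^-3 mol
mass of Na2CO3 = 3.219 × 10^-3 × 105.99 = 0.3412 g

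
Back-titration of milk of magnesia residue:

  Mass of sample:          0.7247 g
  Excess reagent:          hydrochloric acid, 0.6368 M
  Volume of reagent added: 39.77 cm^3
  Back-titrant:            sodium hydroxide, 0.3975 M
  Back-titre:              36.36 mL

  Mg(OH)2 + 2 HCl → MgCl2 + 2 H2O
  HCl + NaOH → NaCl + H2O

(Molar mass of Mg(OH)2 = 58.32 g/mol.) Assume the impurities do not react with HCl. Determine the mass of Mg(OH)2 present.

n(HCl) added = 0.03977 × 0.6368 = 0.02533 mol
n(NaOH) used in back-titration = 0.03636 × 0.3975 = 0.01445 mol
n(HCl) left over = 0.01445 mol (1:1 ratio)
n(HCl) consumed by analyte = 0.02533 − 0.01445 = 0.01087 mol
From the 1:2 ratio, n(Mg(OH)2) = 1/2 × 0.01087 = 5.436 × 10^-3 mol
mass of Mg(OH)2 = 5.436 × 10^-3 × 58.32 = 0.3170 g

0.3170 g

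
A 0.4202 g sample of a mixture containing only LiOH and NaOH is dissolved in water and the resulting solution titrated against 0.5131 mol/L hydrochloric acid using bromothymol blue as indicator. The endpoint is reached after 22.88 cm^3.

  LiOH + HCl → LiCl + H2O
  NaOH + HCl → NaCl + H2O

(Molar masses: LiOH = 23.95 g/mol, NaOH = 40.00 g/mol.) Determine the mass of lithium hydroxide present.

0.07370 g

n(HCl) = 0.02288 × 0.5131 = 0.01174 mol
Let x = n(LiOH), y = n(NaOH).
Titrant: 1x + 1y = 0.01174;  mass: 23.95x + 40.00y = 0.4202
Solving, x = 3.077 × 10^-3 mol, y = 8.663 × 10^-3 mol
mass of LiOH = 3.077 × 10^-3 × 23.95 = 0.07370 g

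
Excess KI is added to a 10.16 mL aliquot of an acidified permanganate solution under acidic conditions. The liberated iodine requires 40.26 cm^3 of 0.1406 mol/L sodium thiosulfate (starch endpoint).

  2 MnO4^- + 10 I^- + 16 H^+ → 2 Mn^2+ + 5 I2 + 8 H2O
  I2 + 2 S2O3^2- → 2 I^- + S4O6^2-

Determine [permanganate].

n(S2O3^2-) = 0.04026 × 0.1406 = 5.661 × 10^-3 mol
n(I2) = n(S2O3^2-)/2 = 2.830 × 10^-3 mol
From the 2:5 ratio, n(MnO4^-) in the aliquot = 2/5 × 2.830 × 10^-3 = 1.132 × 10^-3 mol
[MnO4^-] = 1.132 × 10^-3 / 0.01016 = 0.1114 mol/L

0.1114 mol/L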